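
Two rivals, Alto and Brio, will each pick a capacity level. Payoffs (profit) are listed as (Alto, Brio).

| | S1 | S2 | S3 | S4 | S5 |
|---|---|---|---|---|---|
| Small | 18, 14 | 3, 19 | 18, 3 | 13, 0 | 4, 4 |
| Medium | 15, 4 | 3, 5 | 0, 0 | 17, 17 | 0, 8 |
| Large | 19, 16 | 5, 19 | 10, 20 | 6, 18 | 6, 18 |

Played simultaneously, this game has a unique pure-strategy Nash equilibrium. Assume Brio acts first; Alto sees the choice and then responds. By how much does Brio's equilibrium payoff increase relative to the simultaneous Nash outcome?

Solve by backward induction (Brio leads).
- S1: BR = Large, leader payoff 16.
- S2: BR = Large, leader payoff 19.
- S3: BR = Small, leader payoff 3.
- S4: BR = Medium, leader payoff 17.
- S5: BR = Large, leader payoff 18.
Brio's induced payoffs are 16, 19, 3, 17, 18, so Brio commits to S2. Subgame-perfect outcome: (Large, S2) with payoffs (5, 19).
Now find the simultaneous Nash equilibrium.
Alto's best replies: S1→Large; S2→Large; S3→Small; S4→Medium; S5→Large.
Brio's best replies: Small→S2; Medium→S4; Large→S3.
The unique mutual best reply is (Medium, S4), giving (17, 17).
Brio's commitment gain: 19 − 17 = 2.

2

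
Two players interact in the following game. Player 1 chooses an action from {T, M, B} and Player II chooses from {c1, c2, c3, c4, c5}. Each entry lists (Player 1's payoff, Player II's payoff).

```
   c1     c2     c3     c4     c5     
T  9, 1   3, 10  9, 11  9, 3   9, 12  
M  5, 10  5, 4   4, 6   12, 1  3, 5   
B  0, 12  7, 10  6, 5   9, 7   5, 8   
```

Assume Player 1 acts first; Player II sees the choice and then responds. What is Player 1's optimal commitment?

T

Player II best-responds to each possible Player 1 move:
- T: Player II compares 1, 10, 11, 3, 12 and picks c5; Player 1 would get 9.
- M: Player II compares 10, 4, 6, 1, 5 and picks c1; Player 1 would get 5.
- B: Player II compares 12, 10, 5, 7, 8 and picks c1; Player 1 would get 0.
Player 1's induced payoffs are 9, 5, 0, so Player 1 commits to T. Subgame-perfect outcome: (T, c5) with payoffs (9, 12).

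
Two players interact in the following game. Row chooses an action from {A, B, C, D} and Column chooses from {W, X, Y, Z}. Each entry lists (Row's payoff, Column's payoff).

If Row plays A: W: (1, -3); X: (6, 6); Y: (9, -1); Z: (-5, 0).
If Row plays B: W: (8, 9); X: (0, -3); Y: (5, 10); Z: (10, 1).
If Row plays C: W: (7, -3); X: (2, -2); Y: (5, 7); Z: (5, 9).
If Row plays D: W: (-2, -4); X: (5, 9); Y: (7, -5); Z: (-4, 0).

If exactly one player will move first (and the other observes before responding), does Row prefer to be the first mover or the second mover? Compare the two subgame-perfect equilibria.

If Row leads: Column's best replies are A→X, B→Y, C→Z, D→X; Row's induced payoffs 6, 5, 5, 5; outcome (A, X), payoffs (6, 6).
If Column leads: Row's best replies are W→B, X→A, Y→A, Z→B; Column's induced payoffs 9, 6, -1, 1; outcome (B, W), payoffs (8, 9).
Row gets 6 moving first and 8 moving second, so Row prefers to move second.

second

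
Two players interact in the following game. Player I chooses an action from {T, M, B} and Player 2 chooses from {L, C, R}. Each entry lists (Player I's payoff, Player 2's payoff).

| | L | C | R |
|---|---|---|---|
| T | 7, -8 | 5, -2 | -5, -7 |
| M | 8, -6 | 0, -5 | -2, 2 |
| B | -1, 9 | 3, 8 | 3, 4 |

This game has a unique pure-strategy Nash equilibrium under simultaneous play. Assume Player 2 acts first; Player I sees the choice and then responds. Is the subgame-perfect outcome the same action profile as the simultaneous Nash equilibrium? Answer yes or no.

no

Work backward from Player I's decision.
- L: BR = M, leader payoff -6.
- C: BR = T, leader payoff -2.
- R: BR = B, leader payoff 4.
Maximizing over -6, -2, 4, Player 2 chooses R. Subgame-perfect outcome: (B, R) with payoffs (3, 4).
Now find the simultaneous Nash equilibrium.
Player I's best replies: L→M; C→T; R→B.
Player 2's best replies: T→C; M→R; B→L.
Only (T, C) has each player best-responding; Nash payoffs (5, -2).
Sequential outcome (B, R) differs from the Nash profile (T, C).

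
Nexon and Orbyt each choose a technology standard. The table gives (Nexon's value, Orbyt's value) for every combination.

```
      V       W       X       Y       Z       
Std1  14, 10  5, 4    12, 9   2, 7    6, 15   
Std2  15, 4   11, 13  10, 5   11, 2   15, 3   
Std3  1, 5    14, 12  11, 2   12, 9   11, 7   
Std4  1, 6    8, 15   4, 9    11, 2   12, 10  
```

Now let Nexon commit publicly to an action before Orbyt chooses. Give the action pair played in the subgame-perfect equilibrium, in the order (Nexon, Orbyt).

(Std3, W)

Backward induction with Nexon moving first.
- Std1 → Orbyt plays Z (best of 10, 4, 9, 7, 15); Nexon gets 6.
- Std2 → Orbyt plays W (best of 4, 13, 5, 2, 3); Nexon gets 11.
- Std3 → Orbyt plays W (best of 5, 12, 2, 9, 7); Nexon gets 14.
- Std4 → Orbyt plays W (best of 6, 15, 9, 2, 10); Nexon gets 8.
Among 6, 11, 14, 8, the best is 14 at Std3. Subgame-perfect outcome: (Std3, W) with payoffs (14, 12).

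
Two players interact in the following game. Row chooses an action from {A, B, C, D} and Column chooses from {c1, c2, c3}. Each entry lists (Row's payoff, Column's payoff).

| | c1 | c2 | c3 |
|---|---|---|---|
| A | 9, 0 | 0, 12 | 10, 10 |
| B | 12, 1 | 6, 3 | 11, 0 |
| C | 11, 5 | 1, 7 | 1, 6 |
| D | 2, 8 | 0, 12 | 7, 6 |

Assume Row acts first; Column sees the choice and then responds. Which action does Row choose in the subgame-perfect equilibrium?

Column best-responds to each possible Row move:
- A: Column compares 0, 12, 10 and picks c2; Row would get 0.
- B: Column compares 1, 3, 0 and picks c2; Row would get 6.
- C: Column compares 5, 7, 6 and picks c2; Row would get 1.
- D: Column compares 8, 12, 6 and picks c2; Row would get 0.
Maximizing over 0, 6, 1, 0, Row chooses B. Subgame-perfect outcome: (B, c2) with payoffs (6, 3).

B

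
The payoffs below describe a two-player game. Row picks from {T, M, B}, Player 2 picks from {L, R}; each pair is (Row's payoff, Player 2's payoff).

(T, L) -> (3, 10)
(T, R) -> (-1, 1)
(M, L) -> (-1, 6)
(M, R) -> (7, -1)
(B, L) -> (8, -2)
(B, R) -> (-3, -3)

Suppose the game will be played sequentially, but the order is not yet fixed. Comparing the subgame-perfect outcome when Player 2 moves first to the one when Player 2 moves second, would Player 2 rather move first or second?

first

If Row leads: Player 2's best replies are T→L, M→L, B→L; Row's induced payoffs 3, -1, 8; outcome (B, L), payoffs (8, -2).
If Player 2 leads: Row's best replies are L→B, R→M; Player 2's induced payoffs -2, -1; outcome (M, R), payoffs (7, -1).
Player 2 gets -1 moving first and -2 moving second, so Player 2 prefers to move first.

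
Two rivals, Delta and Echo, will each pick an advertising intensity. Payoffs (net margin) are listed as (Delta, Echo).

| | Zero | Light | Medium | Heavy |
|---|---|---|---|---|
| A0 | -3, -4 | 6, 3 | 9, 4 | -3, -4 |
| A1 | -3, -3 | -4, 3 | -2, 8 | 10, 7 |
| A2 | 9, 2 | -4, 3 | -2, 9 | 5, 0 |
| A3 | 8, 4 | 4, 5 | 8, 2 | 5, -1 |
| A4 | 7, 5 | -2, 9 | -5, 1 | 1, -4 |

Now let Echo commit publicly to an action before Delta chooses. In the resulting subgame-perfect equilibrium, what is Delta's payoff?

10

Solve by backward induction (Echo leads).
- Zero: Delta compares -3, -3, 9, 8, 7 and picks A2; Echo would get 2.
- Light: Delta compares 6, -4, -4, 4, -2 and picks A0; Echo would get 3.
- Medium: Delta compares 9, -2, -2, 8, -5 and picks A0; Echo would get 4.
- Heavy: Delta compares -3, 10, 5, 5, 1 and picks A1; Echo would get 7.
Echo's induced payoffs are 2, 3, 4, 7, so Echo commits to Heavy. Subgame-perfect outcome: (A1, Heavy) with payoffs (10, 7).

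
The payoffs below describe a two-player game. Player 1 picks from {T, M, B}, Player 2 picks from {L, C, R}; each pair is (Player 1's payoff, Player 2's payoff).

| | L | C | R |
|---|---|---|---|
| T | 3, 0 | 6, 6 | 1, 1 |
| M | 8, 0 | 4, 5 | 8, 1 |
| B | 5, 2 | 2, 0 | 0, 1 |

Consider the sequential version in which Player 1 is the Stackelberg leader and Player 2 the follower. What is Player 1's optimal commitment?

Player 2 best-responds to each possible Player 1 move:
- T → Player 2 plays C (best of 0, 6, 1); Player 1 gets 6.
- M → Player 2 plays C (best of 0, 5, 1); Player 1 gets 4.
- B → Player 2 plays L (best of 2, 0, 1); Player 1 gets 5.
Maximizing over 6, 4, 5, Player 1 chooses T. Subgame-perfect outcome: (T, C) with payoffs (6, 6).

T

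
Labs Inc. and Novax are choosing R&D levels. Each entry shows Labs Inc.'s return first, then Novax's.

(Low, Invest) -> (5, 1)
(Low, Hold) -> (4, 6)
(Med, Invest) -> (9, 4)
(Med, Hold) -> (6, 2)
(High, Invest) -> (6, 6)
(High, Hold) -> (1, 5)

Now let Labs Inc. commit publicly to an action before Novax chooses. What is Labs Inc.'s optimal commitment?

Med

Work backward from Novax's decision.
- Low → Novax plays Hold (best of 1, 6); Labs Inc. gets 4.
- Med → Novax plays Invest (best of 4, 2); Labs Inc. gets 9.
- High → Novax plays Invest (best of 6, 5); Labs Inc. gets 6.
Maximizing over 4, 9, 6, Labs Inc. chooses Med. Subgame-perfect outcome: (Med, Invest) with payoffs (9, 4).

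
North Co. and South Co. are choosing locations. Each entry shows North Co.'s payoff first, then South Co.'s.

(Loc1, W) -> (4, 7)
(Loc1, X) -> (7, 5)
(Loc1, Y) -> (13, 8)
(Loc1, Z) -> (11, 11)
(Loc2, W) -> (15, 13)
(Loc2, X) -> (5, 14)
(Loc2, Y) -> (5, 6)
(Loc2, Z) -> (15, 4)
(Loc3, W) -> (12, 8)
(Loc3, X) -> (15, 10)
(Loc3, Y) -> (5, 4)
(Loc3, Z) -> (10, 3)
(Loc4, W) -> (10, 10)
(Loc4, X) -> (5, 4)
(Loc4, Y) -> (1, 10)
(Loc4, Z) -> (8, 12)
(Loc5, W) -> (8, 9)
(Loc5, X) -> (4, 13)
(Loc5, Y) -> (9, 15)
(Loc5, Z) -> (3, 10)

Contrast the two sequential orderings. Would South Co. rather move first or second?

If North Co. leads: South Co.'s best replies are Loc1→Z, Loc2→X, Loc3→X, Loc4→Z, Loc5→Y; North Co.'s induced payoffs 11, 5, 15, 8, 9; outcome (Loc3, X), payoffs (15, 10).
If South Co. leads: North Co.'s best replies are W→Loc2, X→Loc3, Y→Loc1, Z→Loc2; South Co.'s induced payoffs 13, 10, 8, 4; outcome (Loc2, W), payoffs (15, 13).
South Co. gets 13 moving first and 10 moving second, so South Co. prefers to move first.

first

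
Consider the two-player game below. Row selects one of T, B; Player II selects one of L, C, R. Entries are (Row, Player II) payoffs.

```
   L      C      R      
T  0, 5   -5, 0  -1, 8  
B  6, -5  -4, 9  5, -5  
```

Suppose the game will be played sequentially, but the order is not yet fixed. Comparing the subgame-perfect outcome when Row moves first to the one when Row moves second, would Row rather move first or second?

first

If Row leads: Player II's best replies are T→R, B→C; Row's induced payoffs -1, -4; outcome (T, R), payoffs (-1, 8).
If Player II leads: Row's best replies are L→B, C→B, R→B; Player II's induced payoffs -5, 9, -5; outcome (B, C), payoffs (-4, 9).
Row gets -1 moving first and -4 moving second, so Row prefers to move first.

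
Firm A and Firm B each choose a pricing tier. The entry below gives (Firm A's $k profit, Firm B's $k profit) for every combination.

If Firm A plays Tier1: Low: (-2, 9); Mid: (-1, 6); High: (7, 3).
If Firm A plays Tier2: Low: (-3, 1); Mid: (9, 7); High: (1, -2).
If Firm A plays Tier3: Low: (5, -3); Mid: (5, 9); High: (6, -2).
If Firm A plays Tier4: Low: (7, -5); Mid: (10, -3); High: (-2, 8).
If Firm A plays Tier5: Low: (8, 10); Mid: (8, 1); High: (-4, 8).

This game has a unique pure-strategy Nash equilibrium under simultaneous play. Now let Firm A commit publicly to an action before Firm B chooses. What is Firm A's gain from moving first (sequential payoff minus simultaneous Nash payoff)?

1

Firm B best-responds to each possible Firm A move:
- Tier1 → Firm B plays Low (best of 9, 6, 3); Firm A gets -2.
- Tier2 → Firm B plays Mid (best of 1, 7, -2); Firm A gets 9.
- Tier3 → Firm B plays Mid (best of -3, 9, -2); Firm A gets 5.
- Tier4 → Firm B plays High (best of -5, -3, 8); Firm A gets -2.
- Tier5 → Firm B plays Low (best of 10, 1, 8); Firm A gets 8.
Maximizing over -2, 9, 5, -2, 8, Firm A chooses Tier2. Subgame-perfect outcome: (Tier2, Mid) with payoffs (9, 7).
For the simultaneous game, intersect best replies.
Firm A's best replies: Low→Tier5; Mid→Tier4; High→Tier1.
Firm B's best replies: Tier1→Low; Tier2→Mid; Tier3→Mid; Tier4→High; Tier5→Low.
Only (Tier5, Low) has each player best-responding; Nash payoffs (8, 10).
Firm A's commitment gain: 9 − 8 = 1.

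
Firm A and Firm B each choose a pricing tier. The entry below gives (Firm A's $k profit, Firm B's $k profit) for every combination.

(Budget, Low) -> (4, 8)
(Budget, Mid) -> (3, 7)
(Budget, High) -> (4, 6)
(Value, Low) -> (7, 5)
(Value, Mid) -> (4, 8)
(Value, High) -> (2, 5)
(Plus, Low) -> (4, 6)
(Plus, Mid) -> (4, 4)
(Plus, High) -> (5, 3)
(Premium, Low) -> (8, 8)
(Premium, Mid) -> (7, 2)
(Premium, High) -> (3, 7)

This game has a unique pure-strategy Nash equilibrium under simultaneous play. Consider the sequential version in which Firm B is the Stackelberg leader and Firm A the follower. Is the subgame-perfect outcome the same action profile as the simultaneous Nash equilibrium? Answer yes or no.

yes

Work backward from Firm A's decision.
- Low → Firm A plays Premium (best of 4, 7, 4, 8); Firm B gets 8.
- Mid → Firm A plays Premium (best of 3, 4, 4, 7); Firm B gets 2.
- High → Firm A plays Plus (best of 4, 2, 5, 3); Firm B gets 3.
Among 8, 2, 3, the best is 8 at Low. Subgame-perfect outcome: (Premium, Low) with payoffs (8, 8).
Now find the simultaneous Nash equilibrium.
Firm A's best replies: Low→Premium; Mid→Premium; High→Plus.
Firm B's best replies: Budget→Low; Value→Mid; Plus→Low; Premium→Low.
Only (Premium, Low) has each player best-responding; Nash payoffs (8, 8).
Sequential outcome (Premium, Low) coincides with the Nash profile (Premium, Low).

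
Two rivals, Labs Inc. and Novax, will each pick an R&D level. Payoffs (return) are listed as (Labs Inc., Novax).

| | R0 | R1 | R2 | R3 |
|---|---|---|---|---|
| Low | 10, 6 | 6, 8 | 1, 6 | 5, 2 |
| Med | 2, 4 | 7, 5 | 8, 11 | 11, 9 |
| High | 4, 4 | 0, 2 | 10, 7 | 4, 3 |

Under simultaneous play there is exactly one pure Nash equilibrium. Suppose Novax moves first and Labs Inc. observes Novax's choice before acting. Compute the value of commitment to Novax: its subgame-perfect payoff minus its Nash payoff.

Solve by backward induction (Novax leads).
- R0 → Labs Inc. plays Low (best of 10, 2, 4); Novax gets 6.
- R1 → Labs Inc. plays Med (best of 6, 7, 0); Novax gets 5.
- R2 → Labs Inc. plays High (best of 1, 8, 10); Novax gets 7.
- R3 → Labs Inc. plays Med (best of 5, 11, 4); Novax gets 9.
Among 6, 5, 7, 9, the best is 9 at R3. Subgame-perfect outcome: (Med, R3) with payoffs (11, 9).
Now find the simultaneous Nash equilibrium.
Labs Inc.'s best replies: R0→Low; R1→Med; R2→High; R3→Med.
Novax's best replies: Low→R1; Med→R2; High→R2.
The unique mutual best reply is (High, R2), giving (10, 7).
Novax's commitment gain: 9 − 7 = 2.

2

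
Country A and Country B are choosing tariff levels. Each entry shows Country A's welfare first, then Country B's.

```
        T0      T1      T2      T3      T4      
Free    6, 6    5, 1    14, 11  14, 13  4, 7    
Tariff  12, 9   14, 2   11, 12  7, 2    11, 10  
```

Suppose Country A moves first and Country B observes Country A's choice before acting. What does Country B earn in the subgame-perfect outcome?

13

Work backward from Country B's decision.
- Free: Country B compares 6, 1, 11, 13, 7 and picks T3; Country A would get 14.
- Tariff: Country B compares 9, 2, 12, 2, 10 and picks T2; Country A would get 11.
Maximizing over 14, 11, Country A chooses Free. Subgame-perfect outcome: (Free, T3) with payoffs (14, 13).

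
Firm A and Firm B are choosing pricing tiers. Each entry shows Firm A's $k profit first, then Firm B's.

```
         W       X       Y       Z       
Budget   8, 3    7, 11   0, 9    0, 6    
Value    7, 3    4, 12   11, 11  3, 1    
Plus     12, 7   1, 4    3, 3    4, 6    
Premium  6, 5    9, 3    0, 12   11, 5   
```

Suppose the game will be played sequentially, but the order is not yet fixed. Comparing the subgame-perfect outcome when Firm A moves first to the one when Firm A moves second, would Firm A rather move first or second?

If Firm A leads: Firm B's best replies are Budget→X, Value→X, Plus→W, Premium→Y; Firm A's induced payoffs 7, 4, 12, 0; outcome (Plus, W), payoffs (12, 7).
If Firm B leads: Firm A's best replies are W→Plus, X→Premium, Y→Value, Z→Premium; Firm B's induced payoffs 7, 3, 11, 5; outcome (Value, Y), payoffs (11, 11).
Firm A gets 12 moving first and 11 moving second, so Firm A prefers to move first.

first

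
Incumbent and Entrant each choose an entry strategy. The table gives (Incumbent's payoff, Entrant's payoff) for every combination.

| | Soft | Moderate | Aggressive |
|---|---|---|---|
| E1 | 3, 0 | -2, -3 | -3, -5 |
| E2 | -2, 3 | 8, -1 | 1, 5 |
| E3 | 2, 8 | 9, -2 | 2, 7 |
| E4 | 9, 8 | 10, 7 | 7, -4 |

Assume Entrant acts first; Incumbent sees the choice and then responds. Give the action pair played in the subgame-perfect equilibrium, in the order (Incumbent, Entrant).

Solve by backward induction (Entrant leads).
- Soft: BR = E4, leader payoff 8.
- Moderate: BR = E4, leader payoff 7.
- Aggressive: BR = E4, leader payoff -4.
Among 8, 7, -4, the best is 8 at Soft. Subgame-perfect outcome: (E4, Soft) with payoffs (9, 8).

(E4, Soft)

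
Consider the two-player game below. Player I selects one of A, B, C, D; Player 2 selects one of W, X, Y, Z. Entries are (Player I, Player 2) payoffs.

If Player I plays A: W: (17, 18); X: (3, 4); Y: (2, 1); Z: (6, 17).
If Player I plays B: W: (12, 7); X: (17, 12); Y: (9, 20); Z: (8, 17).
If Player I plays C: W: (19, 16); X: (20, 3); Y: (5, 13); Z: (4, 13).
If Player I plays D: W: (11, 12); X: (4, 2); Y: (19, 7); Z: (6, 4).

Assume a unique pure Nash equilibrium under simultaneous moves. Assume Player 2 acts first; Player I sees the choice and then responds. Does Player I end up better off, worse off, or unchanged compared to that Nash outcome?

worse off

Solve by backward induction (Player 2 leads).
- W: BR = C, leader payoff 16.
- X: BR = C, leader payoff 3.
- Y: BR = D, leader payoff 7.
- Z: BR = B, leader payoff 17.
Among 16, 3, 7, 17, the best is 17 at Z. Subgame-perfect outcome: (B, Z) with payoffs (8, 17).
Now find the simultaneous Nash equilibrium.
Player I's best replies: W→C; X→C; Y→D; Z→B.
Player 2's best replies: A→W; B→Y; C→W; D→W.
The unique mutual best reply is (C, W), giving (19, 16).
Player I earns 8 sequentially versus 19 at the Nash outcome: worse off.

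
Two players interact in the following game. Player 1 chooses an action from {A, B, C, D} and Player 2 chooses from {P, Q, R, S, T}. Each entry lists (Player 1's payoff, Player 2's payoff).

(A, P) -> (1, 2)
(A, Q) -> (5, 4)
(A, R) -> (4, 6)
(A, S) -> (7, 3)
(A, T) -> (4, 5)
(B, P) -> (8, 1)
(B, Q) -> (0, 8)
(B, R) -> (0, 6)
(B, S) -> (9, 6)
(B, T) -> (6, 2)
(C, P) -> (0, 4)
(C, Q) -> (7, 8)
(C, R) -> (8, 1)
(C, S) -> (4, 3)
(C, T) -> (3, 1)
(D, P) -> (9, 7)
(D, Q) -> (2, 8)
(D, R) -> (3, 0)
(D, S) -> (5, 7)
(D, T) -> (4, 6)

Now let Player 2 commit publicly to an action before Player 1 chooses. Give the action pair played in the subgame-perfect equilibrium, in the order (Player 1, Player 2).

Player 1 best-responds to each possible Player 2 move:
- P → Player 1 plays D (best of 1, 8, 0, 9); Player 2 gets 7.
- Q → Player 1 plays C (best of 5, 0, 7, 2); Player 2 gets 8.
- R → Player 1 plays C (best of 4, 0, 8, 3); Player 2 gets 1.
- S → Player 1 plays B (best of 7, 9, 4, 5); Player 2 gets 6.
- T → Player 1 plays B (best of 4, 6, 3, 4); Player 2 gets 2.
Among 7, 8, 1, 6, 2, the best is 8 at Q. Subgame-perfect outcome: (C, Q) with payoffs (7, 8).

(C, Q)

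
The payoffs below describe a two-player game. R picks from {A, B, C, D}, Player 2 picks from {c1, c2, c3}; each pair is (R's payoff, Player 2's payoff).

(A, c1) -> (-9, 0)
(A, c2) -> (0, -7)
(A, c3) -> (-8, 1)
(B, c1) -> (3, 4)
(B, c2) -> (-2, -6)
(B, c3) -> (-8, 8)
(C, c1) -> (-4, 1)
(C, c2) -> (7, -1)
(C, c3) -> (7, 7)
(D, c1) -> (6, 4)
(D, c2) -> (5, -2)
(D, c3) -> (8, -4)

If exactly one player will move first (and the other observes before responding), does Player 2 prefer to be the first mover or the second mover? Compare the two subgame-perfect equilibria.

If R leads: Player 2's best replies are A→c3, B→c3, C→c3, D→c1; R's induced payoffs -8, -8, 7, 6; outcome (C, c3), payoffs (7, 7).
If Player 2 leads: R's best replies are c1→D, c2→C, c3→D; Player 2's induced payoffs 4, -1, -4; outcome (D, c1), payoffs (6, 4).
Player 2 gets 4 moving first and 7 moving second, so Player 2 prefers to move second.

second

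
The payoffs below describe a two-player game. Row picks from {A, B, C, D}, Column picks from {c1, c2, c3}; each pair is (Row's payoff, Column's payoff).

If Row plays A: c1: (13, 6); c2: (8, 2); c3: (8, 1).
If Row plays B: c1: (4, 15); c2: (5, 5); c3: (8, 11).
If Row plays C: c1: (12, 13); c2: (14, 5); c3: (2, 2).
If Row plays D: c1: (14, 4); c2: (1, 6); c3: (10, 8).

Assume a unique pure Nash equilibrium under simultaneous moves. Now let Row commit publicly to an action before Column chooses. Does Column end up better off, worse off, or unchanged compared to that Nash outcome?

Column best-responds to each possible Row move:
- A: Column compares 6, 2, 1 and picks c1; Row would get 13.
- B: Column compares 15, 5, 11 and picks c1; Row would get 4.
- C: Column compares 13, 5, 2 and picks c1; Row would get 12.
- D: Column compares 4, 6, 8 and picks c3; Row would get 10.
Maximizing over 13, 4, 12, 10, Row chooses A. Subgame-perfect outcome: (A, c1) with payoffs (13, 6).
For the simultaneous game, intersect best replies.
Row's best replies: c1→D; c2→C; c3→D.
Column's best replies: A→c1; B→c1; C→c1; D→c3.
Only (D, c3) has each player best-responding; Nash payoffs (10, 8).
Column earns 6 sequentially versus 8 at the Nash outcome: worse off.

worse off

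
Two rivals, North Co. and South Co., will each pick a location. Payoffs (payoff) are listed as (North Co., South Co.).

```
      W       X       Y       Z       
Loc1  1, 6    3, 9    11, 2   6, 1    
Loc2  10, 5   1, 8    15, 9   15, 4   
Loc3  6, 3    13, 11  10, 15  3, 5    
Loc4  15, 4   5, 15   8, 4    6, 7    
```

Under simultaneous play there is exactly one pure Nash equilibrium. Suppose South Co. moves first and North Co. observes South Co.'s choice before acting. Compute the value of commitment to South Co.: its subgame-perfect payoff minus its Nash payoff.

2

Solve by backward induction (South Co. leads).
- W: North Co. compares 1, 10, 6, 15 and picks Loc4; South Co. would get 4.
- X: North Co. compares 3, 1, 13, 5 and picks Loc3; South Co. would get 11.
- Y: North Co. compares 11, 15, 10, 8 and picks Loc2; South Co. would get 9.
- Z: North Co. compares 6, 15, 3, 6 and picks Loc2; South Co. would get 4.
Among 4, 11, 9, 4, the best is 11 at X. Subgame-perfect outcome: (Loc3, X) with payoffs (13, 11).
Now find the simultaneous Nash equilibrium.
North Co.'s best replies: W→Loc4; X→Loc3; Y→Loc2; Z→Loc2.
South Co.'s best replies: Loc1→X; Loc2→Y; Loc3→Y; Loc4→X.
The unique mutual best reply is (Loc2, Y), giving (15, 9).
South Co.'s commitment gain: 11 − 9 = 2.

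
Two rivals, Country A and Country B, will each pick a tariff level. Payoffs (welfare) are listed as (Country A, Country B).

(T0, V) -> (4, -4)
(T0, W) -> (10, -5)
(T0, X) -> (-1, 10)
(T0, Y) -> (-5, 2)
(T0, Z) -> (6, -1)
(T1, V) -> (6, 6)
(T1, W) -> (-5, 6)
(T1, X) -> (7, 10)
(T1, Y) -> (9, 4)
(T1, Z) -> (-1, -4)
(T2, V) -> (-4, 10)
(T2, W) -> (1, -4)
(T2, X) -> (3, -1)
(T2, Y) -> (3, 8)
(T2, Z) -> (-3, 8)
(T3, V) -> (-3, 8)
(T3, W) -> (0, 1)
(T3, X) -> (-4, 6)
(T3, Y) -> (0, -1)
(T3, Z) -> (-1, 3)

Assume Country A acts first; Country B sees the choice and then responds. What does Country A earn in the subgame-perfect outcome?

7

Solve by backward induction (Country A leads).
- T0 → Country B plays X (best of -4, -5, 10, 2, -1); Country A gets -1.
- T1 → Country B plays X (best of 6, 6, 10, 4, -4); Country A gets 7.
- T2 → Country B plays V (best of 10, -4, -1, 8, 8); Country A gets -4.
- T3 → Country B plays V (best of 8, 1, 6, -1, 3); Country A gets -3.
Among -1, 7, -4, -3, the best is 7 at T1. Subgame-perfect outcome: (T1, X) with payoffs (7, 10).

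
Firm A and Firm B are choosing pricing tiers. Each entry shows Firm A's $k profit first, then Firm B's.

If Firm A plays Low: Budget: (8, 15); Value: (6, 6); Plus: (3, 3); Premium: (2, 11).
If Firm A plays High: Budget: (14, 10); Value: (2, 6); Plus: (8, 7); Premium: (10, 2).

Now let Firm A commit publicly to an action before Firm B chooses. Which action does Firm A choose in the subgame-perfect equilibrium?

Firm B best-responds to each possible Firm A move:
- Low → Firm B plays Budget (best of 15, 6, 3, 11); Firm A gets 8.
- High → Firm B plays Budget (best of 10, 6, 7, 2); Firm A gets 14.
Firm A's induced payoffs are 8, 14, so Firm A commits to High. Subgame-perfect outcome: (High, Budget) with payoffs (14, 10).

High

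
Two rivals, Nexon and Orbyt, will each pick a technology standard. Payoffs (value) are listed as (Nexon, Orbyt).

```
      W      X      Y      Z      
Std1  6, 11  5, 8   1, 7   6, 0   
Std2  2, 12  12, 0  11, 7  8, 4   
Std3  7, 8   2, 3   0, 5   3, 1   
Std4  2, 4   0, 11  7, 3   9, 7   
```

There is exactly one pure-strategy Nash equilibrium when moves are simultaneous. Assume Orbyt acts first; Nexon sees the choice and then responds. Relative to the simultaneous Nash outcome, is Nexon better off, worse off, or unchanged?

Solve by backward induction (Orbyt leads).
- W → Nexon plays Std3 (best of 6, 2, 7, 2); Orbyt gets 8.
- X → Nexon plays Std2 (best of 5, 12, 2, 0); Orbyt gets 0.
- Y → Nexon plays Std2 (best of 1, 11, 0, 7); Orbyt gets 7.
- Z → Nexon plays Std4 (best of 6, 8, 3, 9); Orbyt gets 7.
Maximizing over 8, 0, 7, 7, Orbyt chooses W. Subgame-perfect outcome: (Std3, W) with payoffs (7, 8).
Under simultaneous play:
Nexon's best replies: W→Std3; X→Std2; Y→Std2; Z→Std4.
Orbyt's best replies: Std1→W; Std2→W; Std3→W; Std4→X.
The unique mutual best reply is (Std3, W), giving (7, 8).
Nexon earns 7 sequentially versus 7 at the Nash outcome: unchanged.

unchanged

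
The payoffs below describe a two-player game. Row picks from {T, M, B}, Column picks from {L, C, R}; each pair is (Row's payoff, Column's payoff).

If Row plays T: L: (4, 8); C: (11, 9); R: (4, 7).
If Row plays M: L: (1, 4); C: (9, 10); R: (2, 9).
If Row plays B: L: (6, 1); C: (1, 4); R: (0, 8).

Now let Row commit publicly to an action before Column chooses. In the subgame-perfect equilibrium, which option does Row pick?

T

Column best-responds to each possible Row move:
- T: BR = C, leader payoff 11.
- M: BR = C, leader payoff 9.
- B: BR = R, leader payoff 0.
Among 11, 9, 0, the best is 11 at T. Subgame-perfect outcome: (T, C) with payoffs (11, 9).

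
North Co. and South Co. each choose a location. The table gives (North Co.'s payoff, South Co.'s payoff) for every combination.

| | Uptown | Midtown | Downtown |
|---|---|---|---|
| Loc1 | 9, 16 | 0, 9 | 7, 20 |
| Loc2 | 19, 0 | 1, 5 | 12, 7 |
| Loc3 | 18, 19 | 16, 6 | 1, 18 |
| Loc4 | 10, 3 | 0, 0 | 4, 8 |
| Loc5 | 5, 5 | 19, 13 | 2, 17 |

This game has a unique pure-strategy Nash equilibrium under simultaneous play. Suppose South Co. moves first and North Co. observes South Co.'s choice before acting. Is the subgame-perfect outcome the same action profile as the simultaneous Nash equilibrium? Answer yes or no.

Work backward from North Co.'s decision.
- Uptown → North Co. plays Loc2 (best of 9, 19, 18, 10, 5); South Co. gets 0.
- Midtown → North Co. plays Loc5 (best of 0, 1, 16, 0, 19); South Co. gets 13.
- Downtown → North Co. plays Loc2 (best of 7, 12, 1, 4, 2); South Co. gets 7.
South Co.'s induced payoffs are 0, 13, 7, so South Co. commits to Midtown. Subgame-perfect outcome: (Loc5, Midtown) with payoffs (19, 13).
Now find the simultaneous Nash equilibrium.
North Co.'s best replies: Uptown→Loc2; Midtown→Loc5; Downtown→Loc2.
South Co.'s best replies: Loc1→Downtown; Loc2→Downtown; Loc3→Uptown; Loc4→Downtown; Loc5→Downtown.
The unique mutual best reply is (Loc2, Downtown), giving (12, 7).
Sequential outcome (Loc5, Midtown) differs from the Nash profile (Loc2, Downtown).

no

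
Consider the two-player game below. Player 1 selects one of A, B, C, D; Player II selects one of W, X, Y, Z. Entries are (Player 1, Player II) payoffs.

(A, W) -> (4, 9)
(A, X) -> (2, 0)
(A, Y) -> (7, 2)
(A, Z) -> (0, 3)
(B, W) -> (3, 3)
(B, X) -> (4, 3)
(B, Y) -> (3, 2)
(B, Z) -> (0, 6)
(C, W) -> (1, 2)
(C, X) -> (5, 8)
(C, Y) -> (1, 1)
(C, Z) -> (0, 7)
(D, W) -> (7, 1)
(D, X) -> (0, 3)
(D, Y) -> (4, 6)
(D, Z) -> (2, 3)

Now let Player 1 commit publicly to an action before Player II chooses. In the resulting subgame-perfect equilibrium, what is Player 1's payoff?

5

Solve by backward induction (Player 1 leads).
- A → Player II plays W (best of 9, 0, 2, 3); Player 1 gets 4.
- B → Player II plays Z (best of 3, 3, 2, 6); Player 1 gets 0.
- C → Player II plays X (best of 2, 8, 1, 7); Player 1 gets 5.
- D → Player II plays Y (best of 1, 3, 6, 3); Player 1 gets 4.
Maximizing over 4, 0, 5, 4, Player 1 chooses C. Subgame-perfect outcome: (C, X) with payoffs (5, 8).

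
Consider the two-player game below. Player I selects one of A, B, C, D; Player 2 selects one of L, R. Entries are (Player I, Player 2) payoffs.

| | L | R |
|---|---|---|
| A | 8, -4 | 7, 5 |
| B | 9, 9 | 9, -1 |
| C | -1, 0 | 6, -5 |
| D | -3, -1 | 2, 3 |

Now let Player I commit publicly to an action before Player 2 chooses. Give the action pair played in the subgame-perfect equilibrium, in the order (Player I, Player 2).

(B, L)

Backward induction with Player I moving first.
- A: Player 2 compares -4, 5 and picks R; Player I would get 7.
- B: Player 2 compares 9, -1 and picks L; Player I would get 9.
- C: Player 2 compares 0, -5 and picks L; Player I would get -1.
- D: Player 2 compares -1, 3 and picks R; Player I would get 2.
Maximizing over 7, 9, -1, 2, Player I chooses B. Subgame-perfect outcome: (B, L) with payoffs (9, 9).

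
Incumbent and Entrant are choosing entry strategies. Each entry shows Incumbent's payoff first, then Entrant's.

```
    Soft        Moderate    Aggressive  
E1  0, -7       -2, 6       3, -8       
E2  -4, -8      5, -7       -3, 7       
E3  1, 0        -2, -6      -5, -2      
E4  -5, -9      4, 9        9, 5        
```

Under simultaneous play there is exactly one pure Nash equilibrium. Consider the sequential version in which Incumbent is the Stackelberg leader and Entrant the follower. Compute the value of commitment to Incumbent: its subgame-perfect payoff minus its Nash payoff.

Backward induction with Incumbent moving first.
- E1: Entrant compares -7, 6, -8 and picks Moderate; Incumbent would get -2.
- E2: Entrant compares -8, -7, 7 and picks Aggressive; Incumbent would get -3.
- E3: Entrant compares 0, -6, -2 and picks Soft; Incumbent would get 1.
- E4: Entrant compares -9, 9, 5 and picks Moderate; Incumbent would get 4.
Maximizing over -2, -3, 1, 4, Incumbent chooses E4. Subgame-perfect outcome: (E4, Moderate) with payoffs (4, 9).
For the simultaneous game, intersect best replies.
Incumbent's best replies: Soft→E3; Moderate→E2; Aggressive→E4.
Entrant's best replies: E1→Moderate; E2→Aggressive; E3→Soft; E4→Moderate.
The unique mutual best reply is (E3, Soft), giving (1, 0).
Incumbent's commitment gain: 4 − 1 = 3.

3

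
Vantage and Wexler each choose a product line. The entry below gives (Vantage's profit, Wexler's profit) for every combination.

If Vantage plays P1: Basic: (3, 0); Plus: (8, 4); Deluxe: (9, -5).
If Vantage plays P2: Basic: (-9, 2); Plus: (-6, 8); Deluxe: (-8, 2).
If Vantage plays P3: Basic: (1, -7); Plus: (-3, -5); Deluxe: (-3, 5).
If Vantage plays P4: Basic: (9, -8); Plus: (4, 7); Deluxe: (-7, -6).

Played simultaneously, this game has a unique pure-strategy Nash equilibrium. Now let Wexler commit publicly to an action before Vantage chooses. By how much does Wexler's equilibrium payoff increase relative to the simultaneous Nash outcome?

0

Backward induction with Wexler moving first.
- Basic → Vantage plays P4 (best of 3, -9, 1, 9); Wexler gets -8.
- Plus → Vantage plays P1 (best of 8, -6, -3, 4); Wexler gets 4.
- Deluxe → Vantage plays P1 (best of 9, -8, -3, -7); Wexler gets -5.
Among -8, 4, -5, the best is 4 at Plus. Subgame-perfect outcome: (P1, Plus) with payoffs (8, 4).
Under simultaneous play:
Vantage's best replies: Basic→P4; Plus→P1; Deluxe→P1.
Wexler's best replies: P1→Plus; P2→Plus; P3→Deluxe; P4→Plus.
The unique mutual best reply is (P1, Plus), giving (8, 4).
Wexler's commitment gain: 4 − 4 = 0.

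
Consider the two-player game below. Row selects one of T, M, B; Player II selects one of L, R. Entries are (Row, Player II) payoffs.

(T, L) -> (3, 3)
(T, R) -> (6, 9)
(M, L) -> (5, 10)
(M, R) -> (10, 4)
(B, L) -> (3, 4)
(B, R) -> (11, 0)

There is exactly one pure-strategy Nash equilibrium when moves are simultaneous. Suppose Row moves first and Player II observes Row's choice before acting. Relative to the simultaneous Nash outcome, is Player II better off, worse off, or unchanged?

Work backward from Player II's decision.
- T → Player II plays R (best of 3, 9); Row gets 6.
- M → Player II plays L (best of 10, 4); Row gets 5.
- B → Player II plays L (best of 4, 0); Row gets 3.
Maximizing over 6, 5, 3, Row chooses T. Subgame-perfect outcome: (T, R) with payoffs (6, 9).
Under simultaneous play:
Row's best replies: L→M; R→B.
Player II's best replies: T→R; M→L; B→L.
Only (M, L) has each player best-responding; Nash payoffs (5, 10).
Player II earns 9 sequentially versus 10 at the Nash outcome: worse off.

worse off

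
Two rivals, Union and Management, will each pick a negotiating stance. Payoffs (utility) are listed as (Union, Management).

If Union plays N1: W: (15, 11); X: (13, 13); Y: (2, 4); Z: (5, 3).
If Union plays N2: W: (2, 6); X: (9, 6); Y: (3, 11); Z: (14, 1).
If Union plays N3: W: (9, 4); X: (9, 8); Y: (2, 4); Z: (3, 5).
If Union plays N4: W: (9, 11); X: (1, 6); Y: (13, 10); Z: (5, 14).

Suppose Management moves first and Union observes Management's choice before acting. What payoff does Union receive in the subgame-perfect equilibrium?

Union best-responds to each possible Management move:
- W: Union compares 15, 2, 9, 9 and picks N1; Management would get 11.
- X: Union compares 13, 9, 9, 1 and picks N1; Management would get 13.
- Y: Union compares 2, 3, 2, 13 and picks N4; Management would get 10.
- Z: Union compares 5, 14, 3, 5 and picks N2; Management would get 1.
Among 11, 13, 10, 1, the best is 13 at X. Subgame-perfect outcome: (N1, X) with payoffs (13, 13).

13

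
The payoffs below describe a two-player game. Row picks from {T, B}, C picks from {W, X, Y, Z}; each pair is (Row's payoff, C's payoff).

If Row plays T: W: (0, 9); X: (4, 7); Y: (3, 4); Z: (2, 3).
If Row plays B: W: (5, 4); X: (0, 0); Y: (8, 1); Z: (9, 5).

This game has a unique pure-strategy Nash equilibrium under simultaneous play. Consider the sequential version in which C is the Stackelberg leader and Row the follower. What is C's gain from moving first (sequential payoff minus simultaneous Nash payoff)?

Backward induction with C moving first.
- W → Row plays B (best of 0, 5); C gets 4.
- X → Row plays T (best of 4, 0); C gets 7.
- Y → Row plays B (best of 3, 8); C gets 1.
- Z → Row plays B (best of 2, 9); C gets 5.
C's induced payoffs are 4, 7, 1, 5, so C commits to X. Subgame-perfect outcome: (T, X) with payoffs (4, 7).
Now find the simultaneous Nash equilibrium.
Row's best replies: W→B; X→T; Y→B; Z→B.
C's best replies: T→W; B→Z.
Only (B, Z) has each player best-responding; Nash payoffs (9, 5).
C's commitment gain: 7 − 5 = 2.

2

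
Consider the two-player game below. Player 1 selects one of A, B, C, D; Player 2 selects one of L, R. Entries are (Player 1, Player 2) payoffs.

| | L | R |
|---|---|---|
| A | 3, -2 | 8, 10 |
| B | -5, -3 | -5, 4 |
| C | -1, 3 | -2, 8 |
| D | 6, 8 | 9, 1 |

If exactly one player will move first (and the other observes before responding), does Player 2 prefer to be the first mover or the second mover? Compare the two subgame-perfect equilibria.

second

If Player 1 leads: Player 2's best replies are A→R, B→R, C→R, D→L; Player 1's induced payoffs 8, -5, -2, 6; outcome (A, R), payoffs (8, 10).
If Player 2 leads: Player 1's best replies are L→D, R→D; Player 2's induced payoffs 8, 1; outcome (D, L), payoffs (6, 8).
Player 2 gets 8 moving first and 10 moving second, so Player 2 prefers to move second.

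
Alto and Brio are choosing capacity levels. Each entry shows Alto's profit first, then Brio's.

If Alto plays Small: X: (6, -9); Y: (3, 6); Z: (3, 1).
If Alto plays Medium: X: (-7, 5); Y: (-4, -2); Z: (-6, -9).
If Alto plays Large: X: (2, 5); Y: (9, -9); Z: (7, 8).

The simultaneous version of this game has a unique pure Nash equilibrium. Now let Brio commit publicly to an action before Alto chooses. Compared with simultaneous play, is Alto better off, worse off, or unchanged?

unchanged

Alto best-responds to each possible Brio move:
- X: BR = Small, leader payoff -9.
- Y: BR = Large, leader payoff -9.
- Z: BR = Large, leader payoff 8.
Among -9, -9, 8, the best is 8 at Z. Subgame-perfect outcome: (Large, Z) with payoffs (7, 8).
Now find the simultaneous Nash equilibrium.
Alto's best replies: X→Small; Y→Large; Z→Large.
Brio's best replies: Small→Y; Medium→X; Large→Z.
Only (Large, Z) has each player best-responding; Nash payoffs (7, 8).
Alto earns 7 sequentially versus 7 at the Nash outcome: unchanged.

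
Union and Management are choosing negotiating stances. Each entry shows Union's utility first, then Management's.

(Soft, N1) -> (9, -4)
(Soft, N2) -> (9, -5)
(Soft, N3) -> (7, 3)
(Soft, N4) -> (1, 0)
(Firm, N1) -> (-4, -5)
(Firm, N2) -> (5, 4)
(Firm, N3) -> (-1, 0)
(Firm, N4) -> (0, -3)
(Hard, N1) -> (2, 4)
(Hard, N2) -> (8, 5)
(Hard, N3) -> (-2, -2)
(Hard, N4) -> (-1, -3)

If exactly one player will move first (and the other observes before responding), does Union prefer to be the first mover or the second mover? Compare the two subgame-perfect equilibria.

If Union leads: Management's best replies are Soft→N3, Firm→N2, Hard→N2; Union's induced payoffs 7, 5, 8; outcome (Hard, N2), payoffs (8, 5).
If Management leads: Union's best replies are N1→Soft, N2→Soft, N3→Soft, N4→Soft; Management's induced payoffs -4, -5, 3, 0; outcome (Soft, N3), payoffs (7, 3).
Union gets 8 moving first and 7 moving second, so Union prefers to move first.

first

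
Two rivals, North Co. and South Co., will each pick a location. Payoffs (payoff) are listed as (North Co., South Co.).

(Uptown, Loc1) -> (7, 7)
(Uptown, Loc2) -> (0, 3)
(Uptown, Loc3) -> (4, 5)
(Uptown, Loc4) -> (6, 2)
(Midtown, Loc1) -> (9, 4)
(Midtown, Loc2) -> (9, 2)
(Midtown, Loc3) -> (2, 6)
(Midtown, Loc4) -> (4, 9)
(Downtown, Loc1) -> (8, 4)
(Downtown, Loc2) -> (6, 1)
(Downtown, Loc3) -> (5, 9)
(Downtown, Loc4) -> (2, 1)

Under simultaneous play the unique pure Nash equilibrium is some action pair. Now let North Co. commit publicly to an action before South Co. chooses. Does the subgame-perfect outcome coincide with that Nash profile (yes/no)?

no

South Co. best-responds to each possible North Co. move:
- Uptown → South Co. plays Loc1 (best of 7, 3, 5, 2); North Co. gets 7.
- Midtown → South Co. plays Loc4 (best of 4, 2, 6, 9); North Co. gets 4.
- Downtown → South Co. plays Loc3 (best of 4, 1, 9, 1); North Co. gets 5.
Among 7, 4, 5, the best is 7 at Uptown. Subgame-perfect outcome: (Uptown, Loc1) with payoffs (7, 7).
Now find the simultaneous Nash equilibrium.
North Co.'s best replies: Loc1→Midtown; Loc2→Midtown; Loc3→Downtown; Loc4→Uptown.
South Co.'s best replies: Uptown→Loc1; Midtown→Loc4; Downtown→Loc3.
Only (Downtown, Loc3) has each player best-responding; Nash payoffs (5, 9).
Sequential outcome (Uptown, Loc1) differs from the Nash profile (Downtown, Loc3).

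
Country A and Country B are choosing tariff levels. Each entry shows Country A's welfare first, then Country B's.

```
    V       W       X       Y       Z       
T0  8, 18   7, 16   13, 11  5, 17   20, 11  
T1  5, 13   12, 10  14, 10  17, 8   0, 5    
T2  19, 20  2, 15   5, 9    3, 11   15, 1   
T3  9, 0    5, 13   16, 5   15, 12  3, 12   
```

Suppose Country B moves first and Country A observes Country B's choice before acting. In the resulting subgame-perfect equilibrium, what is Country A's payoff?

19

Country A best-responds to each possible Country B move:
- V: BR = T2, leader payoff 20.
- W: BR = T1, leader payoff 10.
- X: BR = T3, leader payoff 5.
- Y: BR = T1, leader payoff 8.
- Z: BR = T0, leader payoff 11.
Country B's induced payoffs are 20, 10, 5, 8, 11, so Country B commits to V. Subgame-perfect outcome: (T2, V) with payoffs (19, 20).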